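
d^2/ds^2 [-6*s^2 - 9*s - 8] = -12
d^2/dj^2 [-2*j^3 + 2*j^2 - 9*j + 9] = 4 - 12*j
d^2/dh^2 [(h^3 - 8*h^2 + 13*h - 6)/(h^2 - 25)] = 4*(19*h^3 - 309*h^2 + 1425*h - 2575)/(h^6 - 75*h^4 + 1875*h^2 - 15625)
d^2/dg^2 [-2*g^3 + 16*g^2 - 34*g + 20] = 32 - 12*g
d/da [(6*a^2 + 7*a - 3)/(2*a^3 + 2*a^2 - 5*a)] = (-12*a^4 - 28*a^3 - 26*a^2 + 12*a - 15)/(a^2*(4*a^4 + 8*a^3 - 16*a^2 - 20*a + 25))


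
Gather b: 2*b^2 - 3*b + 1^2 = 2*b^2 - 3*b + 1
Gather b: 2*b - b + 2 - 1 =b + 1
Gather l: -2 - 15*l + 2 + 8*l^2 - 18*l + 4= 8*l^2 - 33*l + 4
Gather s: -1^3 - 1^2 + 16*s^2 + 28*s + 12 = 16*s^2 + 28*s + 10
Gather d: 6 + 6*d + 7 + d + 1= 7*d + 14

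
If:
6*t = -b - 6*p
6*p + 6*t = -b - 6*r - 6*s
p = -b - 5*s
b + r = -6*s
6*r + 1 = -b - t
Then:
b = -30/61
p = 0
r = -6/61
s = 6/61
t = 5/61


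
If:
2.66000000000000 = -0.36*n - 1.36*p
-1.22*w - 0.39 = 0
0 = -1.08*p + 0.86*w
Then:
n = -6.43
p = -0.25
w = -0.32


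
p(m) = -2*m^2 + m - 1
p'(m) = 1 - 4*m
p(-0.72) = -2.76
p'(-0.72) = 3.88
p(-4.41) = -44.31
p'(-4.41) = 18.64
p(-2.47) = -15.67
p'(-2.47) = 10.88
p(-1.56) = -7.43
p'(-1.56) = 7.24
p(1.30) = -3.08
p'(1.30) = -4.20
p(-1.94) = -10.47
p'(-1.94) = 8.76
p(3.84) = -26.65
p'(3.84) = -14.36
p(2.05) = -7.36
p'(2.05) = -7.20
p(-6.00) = -79.00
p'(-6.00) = 25.00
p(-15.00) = -466.00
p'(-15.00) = 61.00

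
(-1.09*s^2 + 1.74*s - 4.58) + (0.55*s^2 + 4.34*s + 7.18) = -0.54*s^2 + 6.08*s + 2.6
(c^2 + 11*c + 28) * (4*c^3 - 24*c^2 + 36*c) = 4*c^5 + 20*c^4 - 116*c^3 - 276*c^2 + 1008*c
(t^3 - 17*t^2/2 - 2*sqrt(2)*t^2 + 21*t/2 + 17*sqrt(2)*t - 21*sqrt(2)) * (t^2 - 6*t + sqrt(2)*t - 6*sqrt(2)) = t^5 - 29*t^4/2 - sqrt(2)*t^4 + 29*sqrt(2)*t^3/2 + 115*t^3/2 - 123*sqrt(2)*t^2/2 - 5*t^2 - 246*t + 63*sqrt(2)*t + 252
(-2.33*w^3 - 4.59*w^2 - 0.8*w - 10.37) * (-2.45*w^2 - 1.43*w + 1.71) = 5.7085*w^5 + 14.5774*w^4 + 4.5394*w^3 + 18.7016*w^2 + 13.4611*w - 17.7327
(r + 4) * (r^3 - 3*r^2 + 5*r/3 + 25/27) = r^4 + r^3 - 31*r^2/3 + 205*r/27 + 100/27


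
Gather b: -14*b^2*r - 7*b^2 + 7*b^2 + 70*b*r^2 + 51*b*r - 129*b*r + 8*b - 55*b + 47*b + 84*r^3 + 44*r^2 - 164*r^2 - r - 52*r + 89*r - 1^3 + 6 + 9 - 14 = -14*b^2*r + b*(70*r^2 - 78*r) + 84*r^3 - 120*r^2 + 36*r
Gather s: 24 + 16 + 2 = 42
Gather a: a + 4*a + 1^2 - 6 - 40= 5*a - 45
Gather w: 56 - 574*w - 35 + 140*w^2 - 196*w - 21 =140*w^2 - 770*w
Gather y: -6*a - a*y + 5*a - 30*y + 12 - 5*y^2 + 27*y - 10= -a - 5*y^2 + y*(-a - 3) + 2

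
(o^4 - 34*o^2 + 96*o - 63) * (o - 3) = o^5 - 3*o^4 - 34*o^3 + 198*o^2 - 351*o + 189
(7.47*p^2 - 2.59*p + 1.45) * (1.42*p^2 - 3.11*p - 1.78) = 10.6074*p^4 - 26.9095*p^3 - 3.1827*p^2 + 0.1007*p - 2.581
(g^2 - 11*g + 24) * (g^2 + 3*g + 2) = g^4 - 8*g^3 - 7*g^2 + 50*g + 48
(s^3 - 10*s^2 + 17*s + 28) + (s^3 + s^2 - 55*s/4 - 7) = 2*s^3 - 9*s^2 + 13*s/4 + 21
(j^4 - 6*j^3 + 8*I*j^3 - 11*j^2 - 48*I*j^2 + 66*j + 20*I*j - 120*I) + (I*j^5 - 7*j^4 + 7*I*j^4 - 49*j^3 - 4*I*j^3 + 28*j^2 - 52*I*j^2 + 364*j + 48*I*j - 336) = I*j^5 - 6*j^4 + 7*I*j^4 - 55*j^3 + 4*I*j^3 + 17*j^2 - 100*I*j^2 + 430*j + 68*I*j - 336 - 120*I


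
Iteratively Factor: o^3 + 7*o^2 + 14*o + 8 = (o + 1)*(o^2 + 6*o + 8) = (o + 1)*(o + 2)*(o + 4)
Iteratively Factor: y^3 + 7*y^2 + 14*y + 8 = (y + 2)*(y^2 + 5*y + 4) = (y + 2)*(y + 4)*(y + 1)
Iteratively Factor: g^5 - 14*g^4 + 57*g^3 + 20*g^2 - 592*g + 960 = (g - 4)*(g^4 - 10*g^3 + 17*g^2 + 88*g - 240) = (g - 4)^2*(g^3 - 6*g^2 - 7*g + 60) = (g - 4)^2*(g + 3)*(g^2 - 9*g + 20) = (g - 4)^3*(g + 3)*(g - 5)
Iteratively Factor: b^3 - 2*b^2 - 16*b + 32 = (b - 2)*(b^2 - 16) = (b - 2)*(b + 4)*(b - 4)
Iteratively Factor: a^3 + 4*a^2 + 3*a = (a + 1)*(a^2 + 3*a) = (a + 1)*(a + 3)*(a)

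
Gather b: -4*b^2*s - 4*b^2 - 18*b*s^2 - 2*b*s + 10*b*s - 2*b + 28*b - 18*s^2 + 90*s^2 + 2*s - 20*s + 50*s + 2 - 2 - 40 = b^2*(-4*s - 4) + b*(-18*s^2 + 8*s + 26) + 72*s^2 + 32*s - 40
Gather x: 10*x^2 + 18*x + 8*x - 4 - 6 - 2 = 10*x^2 + 26*x - 12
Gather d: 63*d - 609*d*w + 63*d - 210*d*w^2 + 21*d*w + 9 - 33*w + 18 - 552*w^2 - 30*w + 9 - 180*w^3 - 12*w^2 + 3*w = d*(-210*w^2 - 588*w + 126) - 180*w^3 - 564*w^2 - 60*w + 36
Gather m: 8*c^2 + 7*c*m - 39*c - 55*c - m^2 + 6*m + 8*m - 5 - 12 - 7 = 8*c^2 - 94*c - m^2 + m*(7*c + 14) - 24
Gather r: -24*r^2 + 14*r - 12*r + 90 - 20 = -24*r^2 + 2*r + 70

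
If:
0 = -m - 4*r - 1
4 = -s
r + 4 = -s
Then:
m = -1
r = 0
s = -4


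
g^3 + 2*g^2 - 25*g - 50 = (g - 5)*(g + 2)*(g + 5)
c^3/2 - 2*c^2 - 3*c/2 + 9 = (c/2 + 1)*(c - 3)^2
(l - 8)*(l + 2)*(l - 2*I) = l^3 - 6*l^2 - 2*I*l^2 - 16*l + 12*I*l + 32*I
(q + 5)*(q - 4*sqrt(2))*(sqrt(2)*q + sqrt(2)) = sqrt(2)*q^3 - 8*q^2 + 6*sqrt(2)*q^2 - 48*q + 5*sqrt(2)*q - 40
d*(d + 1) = d^2 + d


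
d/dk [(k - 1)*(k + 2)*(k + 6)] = 3*k^2 + 14*k + 4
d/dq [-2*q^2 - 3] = -4*q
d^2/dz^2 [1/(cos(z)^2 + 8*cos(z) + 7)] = 2*(-2*sin(z)^4 + 19*sin(z)^2 + 43*cos(z) - 3*cos(3*z) + 40)/((cos(z) + 1)^3*(cos(z) + 7)^3)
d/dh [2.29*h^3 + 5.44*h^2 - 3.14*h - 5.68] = 6.87*h^2 + 10.88*h - 3.14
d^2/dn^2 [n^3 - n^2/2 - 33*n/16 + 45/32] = 6*n - 1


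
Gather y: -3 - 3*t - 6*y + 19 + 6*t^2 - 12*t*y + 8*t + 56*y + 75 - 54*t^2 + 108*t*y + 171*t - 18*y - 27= -48*t^2 + 176*t + y*(96*t + 32) + 64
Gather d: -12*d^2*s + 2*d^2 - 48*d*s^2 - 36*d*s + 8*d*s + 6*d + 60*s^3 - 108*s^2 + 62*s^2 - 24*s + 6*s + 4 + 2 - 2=d^2*(2 - 12*s) + d*(-48*s^2 - 28*s + 6) + 60*s^3 - 46*s^2 - 18*s + 4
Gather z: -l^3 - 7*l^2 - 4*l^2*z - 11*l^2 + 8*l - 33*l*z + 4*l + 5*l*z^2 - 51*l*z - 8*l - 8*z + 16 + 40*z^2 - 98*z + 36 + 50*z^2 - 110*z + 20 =-l^3 - 18*l^2 + 4*l + z^2*(5*l + 90) + z*(-4*l^2 - 84*l - 216) + 72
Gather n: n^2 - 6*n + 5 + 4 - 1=n^2 - 6*n + 8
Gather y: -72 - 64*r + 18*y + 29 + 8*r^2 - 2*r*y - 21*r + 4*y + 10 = 8*r^2 - 85*r + y*(22 - 2*r) - 33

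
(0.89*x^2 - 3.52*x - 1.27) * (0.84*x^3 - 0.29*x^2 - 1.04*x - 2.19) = 0.7476*x^5 - 3.2149*x^4 - 0.9716*x^3 + 2.08*x^2 + 9.0296*x + 2.7813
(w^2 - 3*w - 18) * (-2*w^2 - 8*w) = -2*w^4 - 2*w^3 + 60*w^2 + 144*w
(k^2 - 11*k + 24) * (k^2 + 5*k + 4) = k^4 - 6*k^3 - 27*k^2 + 76*k + 96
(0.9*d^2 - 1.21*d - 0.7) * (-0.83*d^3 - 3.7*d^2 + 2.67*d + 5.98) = -0.747*d^5 - 2.3257*d^4 + 7.461*d^3 + 4.7413*d^2 - 9.1048*d - 4.186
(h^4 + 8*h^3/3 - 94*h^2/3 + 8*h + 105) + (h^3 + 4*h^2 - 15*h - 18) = h^4 + 11*h^3/3 - 82*h^2/3 - 7*h + 87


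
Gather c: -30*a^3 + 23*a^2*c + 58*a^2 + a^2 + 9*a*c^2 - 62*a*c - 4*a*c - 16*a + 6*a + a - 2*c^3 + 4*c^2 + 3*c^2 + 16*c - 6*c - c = -30*a^3 + 59*a^2 - 9*a - 2*c^3 + c^2*(9*a + 7) + c*(23*a^2 - 66*a + 9)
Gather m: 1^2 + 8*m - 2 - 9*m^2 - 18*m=-9*m^2 - 10*m - 1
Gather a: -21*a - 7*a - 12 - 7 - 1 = -28*a - 20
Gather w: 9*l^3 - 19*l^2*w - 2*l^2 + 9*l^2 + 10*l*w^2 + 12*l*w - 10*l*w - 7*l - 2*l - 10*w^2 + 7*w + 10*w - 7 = 9*l^3 + 7*l^2 - 9*l + w^2*(10*l - 10) + w*(-19*l^2 + 2*l + 17) - 7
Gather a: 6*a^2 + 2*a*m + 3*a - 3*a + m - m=6*a^2 + 2*a*m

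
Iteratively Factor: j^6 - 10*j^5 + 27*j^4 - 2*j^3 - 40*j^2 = (j)*(j^5 - 10*j^4 + 27*j^3 - 2*j^2 - 40*j) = j*(j - 4)*(j^4 - 6*j^3 + 3*j^2 + 10*j) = j^2*(j - 4)*(j^3 - 6*j^2 + 3*j + 10) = j^2*(j - 4)*(j - 2)*(j^2 - 4*j - 5) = j^2*(j - 4)*(j - 2)*(j + 1)*(j - 5)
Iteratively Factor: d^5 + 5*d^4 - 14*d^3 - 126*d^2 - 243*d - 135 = (d + 1)*(d^4 + 4*d^3 - 18*d^2 - 108*d - 135) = (d + 1)*(d + 3)*(d^3 + d^2 - 21*d - 45) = (d + 1)*(d + 3)^2*(d^2 - 2*d - 15) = (d - 5)*(d + 1)*(d + 3)^2*(d + 3)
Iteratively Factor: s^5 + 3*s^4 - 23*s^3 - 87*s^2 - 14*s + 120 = (s + 3)*(s^4 - 23*s^2 - 18*s + 40) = (s - 1)*(s + 3)*(s^3 + s^2 - 22*s - 40) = (s - 1)*(s + 2)*(s + 3)*(s^2 - s - 20) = (s - 5)*(s - 1)*(s + 2)*(s + 3)*(s + 4)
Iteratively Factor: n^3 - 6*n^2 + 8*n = (n)*(n^2 - 6*n + 8) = n*(n - 2)*(n - 4)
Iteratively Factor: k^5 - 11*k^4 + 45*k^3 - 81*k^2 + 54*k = (k - 3)*(k^4 - 8*k^3 + 21*k^2 - 18*k) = (k - 3)*(k - 2)*(k^3 - 6*k^2 + 9*k) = k*(k - 3)*(k - 2)*(k^2 - 6*k + 9) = k*(k - 3)^2*(k - 2)*(k - 3)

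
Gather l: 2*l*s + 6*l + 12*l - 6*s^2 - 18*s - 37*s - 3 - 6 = l*(2*s + 18) - 6*s^2 - 55*s - 9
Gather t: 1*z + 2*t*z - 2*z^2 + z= 2*t*z - 2*z^2 + 2*z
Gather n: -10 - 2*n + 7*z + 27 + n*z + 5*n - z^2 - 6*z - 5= n*(z + 3) - z^2 + z + 12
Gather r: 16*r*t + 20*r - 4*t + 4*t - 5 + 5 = r*(16*t + 20)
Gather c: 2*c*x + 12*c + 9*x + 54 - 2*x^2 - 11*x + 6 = c*(2*x + 12) - 2*x^2 - 2*x + 60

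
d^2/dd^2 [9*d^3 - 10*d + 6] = 54*d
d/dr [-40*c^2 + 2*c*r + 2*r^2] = 2*c + 4*r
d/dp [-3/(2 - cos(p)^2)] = 12*sin(2*p)/(3 - cos(2*p))^2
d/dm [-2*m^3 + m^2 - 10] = 2*m*(1 - 3*m)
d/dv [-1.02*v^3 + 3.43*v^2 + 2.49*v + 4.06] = -3.06*v^2 + 6.86*v + 2.49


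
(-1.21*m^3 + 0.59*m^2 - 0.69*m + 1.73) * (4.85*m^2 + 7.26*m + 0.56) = -5.8685*m^5 - 5.9231*m^4 + 0.2593*m^3 + 3.7115*m^2 + 12.1734*m + 0.9688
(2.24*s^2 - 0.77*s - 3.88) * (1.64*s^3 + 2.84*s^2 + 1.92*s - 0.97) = 3.6736*s^5 + 5.0988*s^4 - 4.2492*s^3 - 14.6704*s^2 - 6.7027*s + 3.7636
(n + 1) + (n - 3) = 2*n - 2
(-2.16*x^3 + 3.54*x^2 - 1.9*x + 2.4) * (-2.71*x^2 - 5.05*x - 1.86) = 5.8536*x^5 + 1.3146*x^4 - 8.7104*x^3 - 3.4934*x^2 - 8.586*x - 4.464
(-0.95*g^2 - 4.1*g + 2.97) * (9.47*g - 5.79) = -8.9965*g^3 - 33.3265*g^2 + 51.8649*g - 17.1963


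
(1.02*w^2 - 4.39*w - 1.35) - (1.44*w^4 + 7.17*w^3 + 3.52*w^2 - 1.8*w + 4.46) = -1.44*w^4 - 7.17*w^3 - 2.5*w^2 - 2.59*w - 5.81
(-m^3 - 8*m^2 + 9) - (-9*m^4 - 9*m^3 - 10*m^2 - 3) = 9*m^4 + 8*m^3 + 2*m^2 + 12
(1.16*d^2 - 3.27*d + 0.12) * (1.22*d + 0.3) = 1.4152*d^3 - 3.6414*d^2 - 0.8346*d + 0.036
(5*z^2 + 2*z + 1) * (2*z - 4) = 10*z^3 - 16*z^2 - 6*z - 4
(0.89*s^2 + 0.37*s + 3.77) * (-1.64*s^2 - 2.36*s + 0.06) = -1.4596*s^4 - 2.7072*s^3 - 7.0026*s^2 - 8.875*s + 0.2262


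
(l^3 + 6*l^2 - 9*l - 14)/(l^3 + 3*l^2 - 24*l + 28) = (l + 1)/(l - 2)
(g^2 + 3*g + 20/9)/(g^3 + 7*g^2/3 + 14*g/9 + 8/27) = 3*(3*g + 5)/(9*g^2 + 9*g + 2)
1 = 1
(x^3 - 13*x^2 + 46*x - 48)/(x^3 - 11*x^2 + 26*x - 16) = (x - 3)/(x - 1)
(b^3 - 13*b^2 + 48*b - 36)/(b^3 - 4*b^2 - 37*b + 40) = (b^2 - 12*b + 36)/(b^2 - 3*b - 40)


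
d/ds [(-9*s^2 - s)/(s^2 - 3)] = (s^2 + 54*s + 3)/(s^4 - 6*s^2 + 9)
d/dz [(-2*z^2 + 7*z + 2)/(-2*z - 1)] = (4*z^2 + 4*z - 3)/(4*z^2 + 4*z + 1)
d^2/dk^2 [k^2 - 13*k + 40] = 2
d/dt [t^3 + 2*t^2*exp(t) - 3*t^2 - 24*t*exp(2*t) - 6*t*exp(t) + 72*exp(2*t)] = 2*t^2*exp(t) + 3*t^2 - 48*t*exp(2*t) - 2*t*exp(t) - 6*t + 120*exp(2*t) - 6*exp(t)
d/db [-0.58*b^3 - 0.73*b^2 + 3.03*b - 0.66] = -1.74*b^2 - 1.46*b + 3.03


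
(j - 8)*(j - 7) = j^2 - 15*j + 56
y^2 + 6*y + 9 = (y + 3)^2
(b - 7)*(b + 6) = b^2 - b - 42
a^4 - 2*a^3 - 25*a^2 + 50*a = a*(a - 5)*(a - 2)*(a + 5)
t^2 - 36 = (t - 6)*(t + 6)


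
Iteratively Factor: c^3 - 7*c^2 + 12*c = (c - 3)*(c^2 - 4*c) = (c - 4)*(c - 3)*(c)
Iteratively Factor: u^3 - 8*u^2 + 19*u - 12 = (u - 3)*(u^2 - 5*u + 4) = (u - 4)*(u - 3)*(u - 1)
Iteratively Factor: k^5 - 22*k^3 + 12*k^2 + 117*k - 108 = (k - 1)*(k^4 + k^3 - 21*k^2 - 9*k + 108) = (k - 3)*(k - 1)*(k^3 + 4*k^2 - 9*k - 36) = (k - 3)^2*(k - 1)*(k^2 + 7*k + 12) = (k - 3)^2*(k - 1)*(k + 3)*(k + 4)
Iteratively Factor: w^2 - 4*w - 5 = (w + 1)*(w - 5)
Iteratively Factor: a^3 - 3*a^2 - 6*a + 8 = (a - 4)*(a^2 + a - 2) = (a - 4)*(a + 2)*(a - 1)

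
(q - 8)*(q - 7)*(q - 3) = q^3 - 18*q^2 + 101*q - 168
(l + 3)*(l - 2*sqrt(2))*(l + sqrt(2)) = l^3 - sqrt(2)*l^2 + 3*l^2 - 3*sqrt(2)*l - 4*l - 12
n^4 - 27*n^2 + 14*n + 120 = (n - 4)*(n - 3)*(n + 2)*(n + 5)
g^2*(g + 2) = g^3 + 2*g^2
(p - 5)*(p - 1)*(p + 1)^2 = p^4 - 4*p^3 - 6*p^2 + 4*p + 5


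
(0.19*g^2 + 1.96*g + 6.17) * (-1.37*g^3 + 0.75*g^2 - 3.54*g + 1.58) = -0.2603*g^5 - 2.5427*g^4 - 7.6555*g^3 - 2.0107*g^2 - 18.745*g + 9.7486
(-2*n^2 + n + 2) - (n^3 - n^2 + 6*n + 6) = -n^3 - n^2 - 5*n - 4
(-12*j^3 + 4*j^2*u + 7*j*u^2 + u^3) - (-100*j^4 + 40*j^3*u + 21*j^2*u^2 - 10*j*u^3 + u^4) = 100*j^4 - 40*j^3*u - 12*j^3 - 21*j^2*u^2 + 4*j^2*u + 10*j*u^3 + 7*j*u^2 - u^4 + u^3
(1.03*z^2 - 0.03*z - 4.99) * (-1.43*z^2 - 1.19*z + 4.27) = -1.4729*z^4 - 1.1828*z^3 + 11.5695*z^2 + 5.81*z - 21.3073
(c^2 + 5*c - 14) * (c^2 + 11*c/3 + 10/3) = c^4 + 26*c^3/3 + 23*c^2/3 - 104*c/3 - 140/3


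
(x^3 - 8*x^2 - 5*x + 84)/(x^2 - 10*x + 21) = (x^2 - x - 12)/(x - 3)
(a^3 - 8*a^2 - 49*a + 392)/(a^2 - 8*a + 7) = (a^2 - a - 56)/(a - 1)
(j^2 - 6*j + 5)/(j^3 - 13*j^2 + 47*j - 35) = 1/(j - 7)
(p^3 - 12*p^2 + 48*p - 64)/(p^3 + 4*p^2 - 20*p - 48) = (p^2 - 8*p + 16)/(p^2 + 8*p + 12)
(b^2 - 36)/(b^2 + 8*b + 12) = (b - 6)/(b + 2)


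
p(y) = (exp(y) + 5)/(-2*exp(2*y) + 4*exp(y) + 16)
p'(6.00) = 0.00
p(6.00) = 0.00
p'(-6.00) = 0.00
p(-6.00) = 0.31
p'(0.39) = 0.14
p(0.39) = 0.37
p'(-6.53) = -0.00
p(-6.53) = 0.31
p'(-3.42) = -0.00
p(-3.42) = 0.31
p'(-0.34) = 0.03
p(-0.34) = 0.32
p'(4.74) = 0.00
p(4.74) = -0.00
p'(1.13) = 2.81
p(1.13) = 0.88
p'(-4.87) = -0.00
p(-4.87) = 0.31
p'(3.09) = 0.04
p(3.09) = -0.03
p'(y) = (exp(y) + 5)*(4*exp(2*y) - 4*exp(y))/(-2*exp(2*y) + 4*exp(y) + 16)^2 + exp(y)/(-2*exp(2*y) + 4*exp(y) + 16) = (-(1 - exp(y))*(exp(y) + 5) - exp(2*y)/2 + exp(y) + 4)*exp(y)/(-exp(2*y) + 2*exp(y) + 8)^2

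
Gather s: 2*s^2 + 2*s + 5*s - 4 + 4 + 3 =2*s^2 + 7*s + 3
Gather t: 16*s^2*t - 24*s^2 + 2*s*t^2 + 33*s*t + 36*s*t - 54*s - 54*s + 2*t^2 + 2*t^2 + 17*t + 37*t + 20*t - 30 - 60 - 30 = -24*s^2 - 108*s + t^2*(2*s + 4) + t*(16*s^2 + 69*s + 74) - 120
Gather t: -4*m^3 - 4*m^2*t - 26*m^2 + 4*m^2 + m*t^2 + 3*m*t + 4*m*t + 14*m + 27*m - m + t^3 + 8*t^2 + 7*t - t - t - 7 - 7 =-4*m^3 - 22*m^2 + 40*m + t^3 + t^2*(m + 8) + t*(-4*m^2 + 7*m + 5) - 14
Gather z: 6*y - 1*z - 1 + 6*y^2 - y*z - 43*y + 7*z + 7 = 6*y^2 - 37*y + z*(6 - y) + 6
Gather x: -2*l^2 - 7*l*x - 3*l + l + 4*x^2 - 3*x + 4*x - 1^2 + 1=-2*l^2 - 2*l + 4*x^2 + x*(1 - 7*l)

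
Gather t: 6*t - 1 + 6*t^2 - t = 6*t^2 + 5*t - 1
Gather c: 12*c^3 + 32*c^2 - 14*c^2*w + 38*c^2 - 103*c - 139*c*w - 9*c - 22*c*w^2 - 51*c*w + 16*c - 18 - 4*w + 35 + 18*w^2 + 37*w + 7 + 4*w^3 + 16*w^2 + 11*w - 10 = 12*c^3 + c^2*(70 - 14*w) + c*(-22*w^2 - 190*w - 96) + 4*w^3 + 34*w^2 + 44*w + 14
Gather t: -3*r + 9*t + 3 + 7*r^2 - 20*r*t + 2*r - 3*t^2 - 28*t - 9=7*r^2 - r - 3*t^2 + t*(-20*r - 19) - 6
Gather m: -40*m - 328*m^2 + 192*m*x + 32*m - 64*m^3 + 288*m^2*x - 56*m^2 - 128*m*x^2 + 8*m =-64*m^3 + m^2*(288*x - 384) + m*(-128*x^2 + 192*x)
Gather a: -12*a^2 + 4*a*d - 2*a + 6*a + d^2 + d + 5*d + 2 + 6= -12*a^2 + a*(4*d + 4) + d^2 + 6*d + 8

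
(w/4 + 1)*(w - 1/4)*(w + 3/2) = w^3/4 + 21*w^2/16 + 37*w/32 - 3/8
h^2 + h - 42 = (h - 6)*(h + 7)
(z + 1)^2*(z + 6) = z^3 + 8*z^2 + 13*z + 6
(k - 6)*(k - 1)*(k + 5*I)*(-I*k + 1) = -I*k^4 + 6*k^3 + 7*I*k^3 - 42*k^2 - I*k^2 + 36*k - 35*I*k + 30*I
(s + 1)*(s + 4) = s^2 + 5*s + 4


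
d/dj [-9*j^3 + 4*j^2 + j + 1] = -27*j^2 + 8*j + 1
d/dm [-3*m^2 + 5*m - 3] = 5 - 6*m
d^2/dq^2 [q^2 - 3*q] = 2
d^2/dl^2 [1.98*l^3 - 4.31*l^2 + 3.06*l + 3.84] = 11.88*l - 8.62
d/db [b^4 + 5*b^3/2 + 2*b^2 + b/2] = 4*b^3 + 15*b^2/2 + 4*b + 1/2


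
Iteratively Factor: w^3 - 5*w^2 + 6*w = (w)*(w^2 - 5*w + 6) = w*(w - 2)*(w - 3)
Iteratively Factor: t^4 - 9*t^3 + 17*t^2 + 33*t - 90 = (t - 5)*(t^3 - 4*t^2 - 3*t + 18) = (t - 5)*(t + 2)*(t^2 - 6*t + 9) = (t - 5)*(t - 3)*(t + 2)*(t - 3)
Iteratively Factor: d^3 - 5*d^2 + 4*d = (d - 4)*(d^2 - d) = d*(d - 4)*(d - 1)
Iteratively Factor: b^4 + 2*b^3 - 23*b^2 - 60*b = (b + 4)*(b^3 - 2*b^2 - 15*b) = (b + 3)*(b + 4)*(b^2 - 5*b) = b*(b + 3)*(b + 4)*(b - 5)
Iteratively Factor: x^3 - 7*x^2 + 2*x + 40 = (x - 4)*(x^2 - 3*x - 10) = (x - 4)*(x + 2)*(x - 5)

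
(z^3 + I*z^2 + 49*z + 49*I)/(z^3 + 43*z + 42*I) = (z + 7*I)/(z + 6*I)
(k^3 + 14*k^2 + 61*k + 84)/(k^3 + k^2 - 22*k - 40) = (k^2 + 10*k + 21)/(k^2 - 3*k - 10)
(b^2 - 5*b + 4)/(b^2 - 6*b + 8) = (b - 1)/(b - 2)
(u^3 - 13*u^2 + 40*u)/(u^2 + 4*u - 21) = u*(u^2 - 13*u + 40)/(u^2 + 4*u - 21)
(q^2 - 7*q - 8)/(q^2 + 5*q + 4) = (q - 8)/(q + 4)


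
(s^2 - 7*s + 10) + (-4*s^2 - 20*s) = -3*s^2 - 27*s + 10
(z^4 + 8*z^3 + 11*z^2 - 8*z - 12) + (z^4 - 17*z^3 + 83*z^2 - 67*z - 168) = 2*z^4 - 9*z^3 + 94*z^2 - 75*z - 180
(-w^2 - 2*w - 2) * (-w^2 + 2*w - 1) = w^4 - w^2 - 2*w + 2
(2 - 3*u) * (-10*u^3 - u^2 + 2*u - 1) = 30*u^4 - 17*u^3 - 8*u^2 + 7*u - 2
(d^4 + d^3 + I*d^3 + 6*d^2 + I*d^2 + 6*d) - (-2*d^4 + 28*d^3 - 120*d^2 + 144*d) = 3*d^4 - 27*d^3 + I*d^3 + 126*d^2 + I*d^2 - 138*d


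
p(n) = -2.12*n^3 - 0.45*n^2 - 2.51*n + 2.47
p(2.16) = -26.42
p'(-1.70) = -19.36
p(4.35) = -191.47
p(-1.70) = 15.85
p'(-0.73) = -5.24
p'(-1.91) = -23.99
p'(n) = -6.36*n^2 - 0.9*n - 2.51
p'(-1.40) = -13.72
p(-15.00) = 7093.87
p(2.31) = -31.86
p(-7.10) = 756.38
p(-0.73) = 4.89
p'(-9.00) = -509.57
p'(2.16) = -34.13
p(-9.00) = 1534.09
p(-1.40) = 10.92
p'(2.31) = -38.53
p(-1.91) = 20.39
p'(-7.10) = -316.73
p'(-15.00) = -1420.01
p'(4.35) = -126.77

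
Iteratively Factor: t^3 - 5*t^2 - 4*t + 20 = (t + 2)*(t^2 - 7*t + 10) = (t - 2)*(t + 2)*(t - 5)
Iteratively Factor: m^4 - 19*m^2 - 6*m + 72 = (m + 3)*(m^3 - 3*m^2 - 10*m + 24) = (m + 3)^2*(m^2 - 6*m + 8) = (m - 2)*(m + 3)^2*(m - 4)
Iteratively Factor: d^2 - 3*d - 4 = (d + 1)*(d - 4)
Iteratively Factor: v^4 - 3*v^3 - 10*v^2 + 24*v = (v - 2)*(v^3 - v^2 - 12*v) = (v - 4)*(v - 2)*(v^2 + 3*v) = v*(v - 4)*(v - 2)*(v + 3)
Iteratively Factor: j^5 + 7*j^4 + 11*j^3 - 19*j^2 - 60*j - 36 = (j + 3)*(j^4 + 4*j^3 - j^2 - 16*j - 12) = (j + 3)^2*(j^3 + j^2 - 4*j - 4) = (j - 2)*(j + 3)^2*(j^2 + 3*j + 2) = (j - 2)*(j + 1)*(j + 3)^2*(j + 2)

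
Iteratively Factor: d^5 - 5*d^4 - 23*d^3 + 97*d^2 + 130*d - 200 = (d - 5)*(d^4 - 23*d^2 - 18*d + 40) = (d - 5)*(d + 2)*(d^3 - 2*d^2 - 19*d + 20) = (d - 5)*(d + 2)*(d + 4)*(d^2 - 6*d + 5) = (d - 5)*(d - 1)*(d + 2)*(d + 4)*(d - 5)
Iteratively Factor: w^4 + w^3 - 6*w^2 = (w)*(w^3 + w^2 - 6*w) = w*(w - 2)*(w^2 + 3*w) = w*(w - 2)*(w + 3)*(w)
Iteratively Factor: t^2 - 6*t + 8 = (t - 2)*(t - 4)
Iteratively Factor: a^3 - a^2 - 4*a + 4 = (a - 2)*(a^2 + a - 2) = (a - 2)*(a + 2)*(a - 1)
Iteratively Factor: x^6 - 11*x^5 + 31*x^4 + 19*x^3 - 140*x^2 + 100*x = (x - 2)*(x^5 - 9*x^4 + 13*x^3 + 45*x^2 - 50*x) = (x - 2)*(x - 1)*(x^4 - 8*x^3 + 5*x^2 + 50*x) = (x - 5)*(x - 2)*(x - 1)*(x^3 - 3*x^2 - 10*x) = (x - 5)^2*(x - 2)*(x - 1)*(x^2 + 2*x) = (x - 5)^2*(x - 2)*(x - 1)*(x + 2)*(x)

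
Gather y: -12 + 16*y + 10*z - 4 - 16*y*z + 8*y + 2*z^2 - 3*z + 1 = y*(24 - 16*z) + 2*z^2 + 7*z - 15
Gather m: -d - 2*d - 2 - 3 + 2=-3*d - 3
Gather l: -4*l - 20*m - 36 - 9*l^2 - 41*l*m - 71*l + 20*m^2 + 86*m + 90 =-9*l^2 + l*(-41*m - 75) + 20*m^2 + 66*m + 54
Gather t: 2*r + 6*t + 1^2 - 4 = 2*r + 6*t - 3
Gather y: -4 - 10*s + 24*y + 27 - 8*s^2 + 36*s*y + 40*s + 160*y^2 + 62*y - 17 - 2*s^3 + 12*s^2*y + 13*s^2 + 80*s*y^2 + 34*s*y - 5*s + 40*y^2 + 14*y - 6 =-2*s^3 + 5*s^2 + 25*s + y^2*(80*s + 200) + y*(12*s^2 + 70*s + 100)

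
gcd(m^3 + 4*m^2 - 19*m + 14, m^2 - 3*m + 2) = m^2 - 3*m + 2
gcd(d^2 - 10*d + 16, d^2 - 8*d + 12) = d - 2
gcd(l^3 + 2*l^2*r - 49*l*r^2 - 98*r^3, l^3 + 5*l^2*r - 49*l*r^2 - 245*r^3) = -l^2 + 49*r^2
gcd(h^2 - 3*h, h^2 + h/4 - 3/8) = 1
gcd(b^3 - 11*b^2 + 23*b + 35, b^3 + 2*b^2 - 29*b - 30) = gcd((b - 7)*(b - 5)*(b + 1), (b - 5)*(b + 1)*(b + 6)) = b^2 - 4*b - 5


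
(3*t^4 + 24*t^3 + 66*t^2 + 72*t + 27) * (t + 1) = 3*t^5 + 27*t^4 + 90*t^3 + 138*t^2 + 99*t + 27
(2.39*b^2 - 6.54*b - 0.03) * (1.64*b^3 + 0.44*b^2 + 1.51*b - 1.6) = 3.9196*b^5 - 9.674*b^4 + 0.6821*b^3 - 13.7126*b^2 + 10.4187*b + 0.048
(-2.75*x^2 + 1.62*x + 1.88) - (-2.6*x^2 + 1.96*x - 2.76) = -0.15*x^2 - 0.34*x + 4.64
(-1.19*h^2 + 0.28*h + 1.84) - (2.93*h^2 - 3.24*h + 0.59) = -4.12*h^2 + 3.52*h + 1.25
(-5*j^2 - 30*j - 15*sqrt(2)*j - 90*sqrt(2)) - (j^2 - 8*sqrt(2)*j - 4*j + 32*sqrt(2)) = -6*j^2 - 26*j - 7*sqrt(2)*j - 122*sqrt(2)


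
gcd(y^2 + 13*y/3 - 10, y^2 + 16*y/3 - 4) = y + 6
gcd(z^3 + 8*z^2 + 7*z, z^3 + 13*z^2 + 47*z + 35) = z^2 + 8*z + 7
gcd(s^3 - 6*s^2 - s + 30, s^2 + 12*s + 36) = 1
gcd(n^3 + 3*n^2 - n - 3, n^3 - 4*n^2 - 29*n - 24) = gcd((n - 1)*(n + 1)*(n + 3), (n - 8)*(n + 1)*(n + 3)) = n^2 + 4*n + 3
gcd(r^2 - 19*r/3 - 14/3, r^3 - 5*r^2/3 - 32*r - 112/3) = r - 7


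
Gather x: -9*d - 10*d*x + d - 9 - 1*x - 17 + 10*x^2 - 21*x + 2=-8*d + 10*x^2 + x*(-10*d - 22) - 24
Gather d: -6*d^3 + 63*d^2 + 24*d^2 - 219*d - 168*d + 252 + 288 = -6*d^3 + 87*d^2 - 387*d + 540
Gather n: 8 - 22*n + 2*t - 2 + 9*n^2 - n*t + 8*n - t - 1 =9*n^2 + n*(-t - 14) + t + 5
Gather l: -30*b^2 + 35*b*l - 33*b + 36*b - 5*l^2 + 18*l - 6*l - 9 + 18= -30*b^2 + 3*b - 5*l^2 + l*(35*b + 12) + 9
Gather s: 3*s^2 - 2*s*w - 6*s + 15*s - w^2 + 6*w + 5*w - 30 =3*s^2 + s*(9 - 2*w) - w^2 + 11*w - 30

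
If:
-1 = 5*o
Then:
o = -1/5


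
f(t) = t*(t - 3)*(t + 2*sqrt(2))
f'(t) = t*(t - 3) + t*(t + 2*sqrt(2)) + (t - 3)*(t + 2*sqrt(2))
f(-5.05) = -90.31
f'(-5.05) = 69.76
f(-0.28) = 2.34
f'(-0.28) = -8.15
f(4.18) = 34.57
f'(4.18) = 42.50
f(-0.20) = 1.68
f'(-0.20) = -8.30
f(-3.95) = -30.79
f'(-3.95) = 39.68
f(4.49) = 48.96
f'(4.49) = 50.45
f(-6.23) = -195.60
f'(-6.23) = 110.09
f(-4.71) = -68.33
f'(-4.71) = 59.68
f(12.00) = 1601.47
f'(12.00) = 419.40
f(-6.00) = -171.26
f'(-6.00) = 101.57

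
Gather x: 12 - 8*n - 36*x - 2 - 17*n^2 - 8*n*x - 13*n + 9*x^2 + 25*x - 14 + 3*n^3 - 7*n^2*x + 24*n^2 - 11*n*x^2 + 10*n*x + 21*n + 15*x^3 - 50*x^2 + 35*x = 3*n^3 + 7*n^2 + 15*x^3 + x^2*(-11*n - 41) + x*(-7*n^2 + 2*n + 24) - 4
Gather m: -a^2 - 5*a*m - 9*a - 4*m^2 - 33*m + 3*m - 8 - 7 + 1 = -a^2 - 9*a - 4*m^2 + m*(-5*a - 30) - 14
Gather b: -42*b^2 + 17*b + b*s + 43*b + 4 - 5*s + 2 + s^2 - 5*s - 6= -42*b^2 + b*(s + 60) + s^2 - 10*s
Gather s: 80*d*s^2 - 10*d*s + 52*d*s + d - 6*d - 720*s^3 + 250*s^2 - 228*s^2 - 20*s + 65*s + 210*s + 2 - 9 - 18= -5*d - 720*s^3 + s^2*(80*d + 22) + s*(42*d + 255) - 25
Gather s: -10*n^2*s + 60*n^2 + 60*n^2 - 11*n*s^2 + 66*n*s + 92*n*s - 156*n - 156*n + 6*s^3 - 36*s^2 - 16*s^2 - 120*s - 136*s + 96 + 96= 120*n^2 - 312*n + 6*s^3 + s^2*(-11*n - 52) + s*(-10*n^2 + 158*n - 256) + 192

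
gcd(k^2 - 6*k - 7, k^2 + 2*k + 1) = k + 1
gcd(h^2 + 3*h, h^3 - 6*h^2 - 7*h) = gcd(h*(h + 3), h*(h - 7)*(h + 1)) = h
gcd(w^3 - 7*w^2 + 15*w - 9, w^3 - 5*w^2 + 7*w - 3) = w^2 - 4*w + 3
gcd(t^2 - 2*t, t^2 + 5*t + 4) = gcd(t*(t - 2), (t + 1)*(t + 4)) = 1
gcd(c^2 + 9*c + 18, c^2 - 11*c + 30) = 1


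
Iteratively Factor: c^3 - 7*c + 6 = (c - 1)*(c^2 + c - 6) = (c - 1)*(c + 3)*(c - 2)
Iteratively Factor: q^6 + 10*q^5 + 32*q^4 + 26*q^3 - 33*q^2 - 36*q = (q + 4)*(q^5 + 6*q^4 + 8*q^3 - 6*q^2 - 9*q) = q*(q + 4)*(q^4 + 6*q^3 + 8*q^2 - 6*q - 9) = q*(q - 1)*(q + 4)*(q^3 + 7*q^2 + 15*q + 9) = q*(q - 1)*(q + 1)*(q + 4)*(q^2 + 6*q + 9) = q*(q - 1)*(q + 1)*(q + 3)*(q + 4)*(q + 3)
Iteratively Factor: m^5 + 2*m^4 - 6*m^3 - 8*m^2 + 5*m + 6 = (m - 1)*(m^4 + 3*m^3 - 3*m^2 - 11*m - 6) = (m - 1)*(m + 3)*(m^3 - 3*m - 2) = (m - 1)*(m + 1)*(m + 3)*(m^2 - m - 2) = (m - 2)*(m - 1)*(m + 1)*(m + 3)*(m + 1)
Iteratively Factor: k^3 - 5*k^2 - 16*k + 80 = (k - 5)*(k^2 - 16) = (k - 5)*(k - 4)*(k + 4)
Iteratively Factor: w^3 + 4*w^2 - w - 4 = (w + 4)*(w^2 - 1) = (w - 1)*(w + 4)*(w + 1)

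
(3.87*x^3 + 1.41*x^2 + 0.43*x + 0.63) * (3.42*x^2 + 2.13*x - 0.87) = 13.2354*x^5 + 13.0653*x^4 + 1.107*x^3 + 1.8438*x^2 + 0.9678*x - 0.5481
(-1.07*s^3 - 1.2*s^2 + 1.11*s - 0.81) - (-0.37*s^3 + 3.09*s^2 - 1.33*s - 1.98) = -0.7*s^3 - 4.29*s^2 + 2.44*s + 1.17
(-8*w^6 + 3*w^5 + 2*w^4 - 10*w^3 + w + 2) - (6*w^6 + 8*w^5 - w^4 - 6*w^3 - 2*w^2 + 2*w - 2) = -14*w^6 - 5*w^5 + 3*w^4 - 4*w^3 + 2*w^2 - w + 4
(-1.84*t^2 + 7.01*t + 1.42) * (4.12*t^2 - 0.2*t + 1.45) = -7.5808*t^4 + 29.2492*t^3 + 1.7804*t^2 + 9.8805*t + 2.059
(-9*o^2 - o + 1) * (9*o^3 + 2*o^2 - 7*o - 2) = -81*o^5 - 27*o^4 + 70*o^3 + 27*o^2 - 5*o - 2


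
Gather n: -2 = -2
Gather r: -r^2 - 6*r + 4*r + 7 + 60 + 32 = -r^2 - 2*r + 99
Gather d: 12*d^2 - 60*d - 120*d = 12*d^2 - 180*d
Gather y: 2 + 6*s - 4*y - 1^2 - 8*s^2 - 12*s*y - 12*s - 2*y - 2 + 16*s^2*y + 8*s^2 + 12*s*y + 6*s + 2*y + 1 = y*(16*s^2 - 4)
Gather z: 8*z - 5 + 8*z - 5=16*z - 10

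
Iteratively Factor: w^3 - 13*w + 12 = (w + 4)*(w^2 - 4*w + 3) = (w - 1)*(w + 4)*(w - 3)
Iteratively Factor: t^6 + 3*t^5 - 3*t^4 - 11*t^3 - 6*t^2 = (t + 1)*(t^5 + 2*t^4 - 5*t^3 - 6*t^2) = (t + 1)^2*(t^4 + t^3 - 6*t^2) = (t - 2)*(t + 1)^2*(t^3 + 3*t^2) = t*(t - 2)*(t + 1)^2*(t^2 + 3*t) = t^2*(t - 2)*(t + 1)^2*(t + 3)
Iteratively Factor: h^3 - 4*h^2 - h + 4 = (h - 1)*(h^2 - 3*h - 4) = (h - 1)*(h + 1)*(h - 4)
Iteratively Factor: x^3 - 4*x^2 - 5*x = (x)*(x^2 - 4*x - 5) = x*(x - 5)*(x + 1)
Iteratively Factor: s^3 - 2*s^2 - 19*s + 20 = (s + 4)*(s^2 - 6*s + 5) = (s - 1)*(s + 4)*(s - 5)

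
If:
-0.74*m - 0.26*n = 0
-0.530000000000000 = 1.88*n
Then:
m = 0.10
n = -0.28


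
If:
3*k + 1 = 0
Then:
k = -1/3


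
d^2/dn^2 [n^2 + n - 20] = 2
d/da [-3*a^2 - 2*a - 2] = -6*a - 2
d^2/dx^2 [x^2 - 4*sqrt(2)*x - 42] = 2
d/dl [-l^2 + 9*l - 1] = 9 - 2*l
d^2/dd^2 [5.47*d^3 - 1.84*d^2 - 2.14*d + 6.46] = 32.82*d - 3.68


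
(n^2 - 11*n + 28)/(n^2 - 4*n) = (n - 7)/n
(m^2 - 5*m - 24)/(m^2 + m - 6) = (m - 8)/(m - 2)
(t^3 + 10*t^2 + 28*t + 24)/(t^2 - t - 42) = (t^2 + 4*t + 4)/(t - 7)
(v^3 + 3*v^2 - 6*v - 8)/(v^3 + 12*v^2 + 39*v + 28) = (v - 2)/(v + 7)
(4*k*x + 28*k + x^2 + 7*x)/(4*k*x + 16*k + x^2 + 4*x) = (x + 7)/(x + 4)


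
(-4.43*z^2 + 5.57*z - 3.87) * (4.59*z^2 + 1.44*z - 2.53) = -20.3337*z^4 + 19.1871*z^3 + 1.4654*z^2 - 19.6649*z + 9.7911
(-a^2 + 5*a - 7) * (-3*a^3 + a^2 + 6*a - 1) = 3*a^5 - 16*a^4 + 20*a^3 + 24*a^2 - 47*a + 7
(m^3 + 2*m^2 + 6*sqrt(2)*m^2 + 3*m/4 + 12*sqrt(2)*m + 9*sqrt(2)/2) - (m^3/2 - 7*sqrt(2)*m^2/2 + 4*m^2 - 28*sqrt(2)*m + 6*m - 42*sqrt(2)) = m^3/2 - 2*m^2 + 19*sqrt(2)*m^2/2 - 21*m/4 + 40*sqrt(2)*m + 93*sqrt(2)/2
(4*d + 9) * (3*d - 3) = 12*d^2 + 15*d - 27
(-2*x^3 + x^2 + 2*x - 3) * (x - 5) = -2*x^4 + 11*x^3 - 3*x^2 - 13*x + 15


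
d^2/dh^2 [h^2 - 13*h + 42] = 2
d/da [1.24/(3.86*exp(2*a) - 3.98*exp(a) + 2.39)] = (4.9352 - 9.5728*exp(a))*exp(a)/(3.86*exp(2*a) - 3.98*exp(a) + 2.39)^2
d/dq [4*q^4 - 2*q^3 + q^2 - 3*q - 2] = 16*q^3 - 6*q^2 + 2*q - 3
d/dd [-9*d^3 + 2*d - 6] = 2 - 27*d^2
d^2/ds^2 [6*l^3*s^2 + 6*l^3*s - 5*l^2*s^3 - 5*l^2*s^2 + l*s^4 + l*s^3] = 2*l*(6*l^2 - 15*l*s - 5*l + 6*s^2 + 3*s)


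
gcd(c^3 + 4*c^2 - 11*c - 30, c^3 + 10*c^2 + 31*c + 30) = c^2 + 7*c + 10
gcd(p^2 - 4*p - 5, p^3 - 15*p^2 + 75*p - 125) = p - 5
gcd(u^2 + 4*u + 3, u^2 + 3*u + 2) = u + 1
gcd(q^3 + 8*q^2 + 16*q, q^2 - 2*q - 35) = 1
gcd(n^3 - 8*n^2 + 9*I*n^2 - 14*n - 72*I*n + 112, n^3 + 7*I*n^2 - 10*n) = n + 2*I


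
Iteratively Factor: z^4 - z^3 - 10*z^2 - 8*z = (z)*(z^3 - z^2 - 10*z - 8) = z*(z + 2)*(z^2 - 3*z - 4) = z*(z + 1)*(z + 2)*(z - 4)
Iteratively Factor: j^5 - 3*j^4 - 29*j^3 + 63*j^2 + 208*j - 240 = (j + 4)*(j^4 - 7*j^3 - j^2 + 67*j - 60) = (j - 4)*(j + 4)*(j^3 - 3*j^2 - 13*j + 15) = (j - 4)*(j - 1)*(j + 4)*(j^2 - 2*j - 15) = (j - 5)*(j - 4)*(j - 1)*(j + 4)*(j + 3)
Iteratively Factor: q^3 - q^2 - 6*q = (q)*(q^2 - q - 6) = q*(q + 2)*(q - 3)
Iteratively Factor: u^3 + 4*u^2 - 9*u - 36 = (u + 4)*(u^2 - 9) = (u - 3)*(u + 4)*(u + 3)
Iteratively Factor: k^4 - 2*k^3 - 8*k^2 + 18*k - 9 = (k - 3)*(k^3 + k^2 - 5*k + 3) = (k - 3)*(k - 1)*(k^2 + 2*k - 3) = (k - 3)*(k - 1)^2*(k + 3)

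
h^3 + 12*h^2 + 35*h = h*(h + 5)*(h + 7)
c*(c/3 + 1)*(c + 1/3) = c^3/3 + 10*c^2/9 + c/3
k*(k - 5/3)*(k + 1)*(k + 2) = k^4 + 4*k^3/3 - 3*k^2 - 10*k/3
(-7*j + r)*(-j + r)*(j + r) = 7*j^3 - j^2*r - 7*j*r^2 + r^3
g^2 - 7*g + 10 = (g - 5)*(g - 2)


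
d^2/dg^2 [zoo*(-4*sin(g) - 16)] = zoo*sin(g)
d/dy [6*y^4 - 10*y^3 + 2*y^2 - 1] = 2*y*(12*y^2 - 15*y + 2)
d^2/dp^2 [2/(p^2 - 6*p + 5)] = 4*(-p^2 + 6*p + 4*(p - 3)^2 - 5)/(p^2 - 6*p + 5)^3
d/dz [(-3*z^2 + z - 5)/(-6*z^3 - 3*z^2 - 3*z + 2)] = (-18*z^4 + 12*z^3 - 78*z^2 - 42*z - 13)/(36*z^6 + 36*z^5 + 45*z^4 - 6*z^3 - 3*z^2 - 12*z + 4)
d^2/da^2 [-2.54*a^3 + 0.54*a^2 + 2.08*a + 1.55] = 1.08 - 15.24*a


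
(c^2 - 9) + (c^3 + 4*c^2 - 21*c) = c^3 + 5*c^2 - 21*c - 9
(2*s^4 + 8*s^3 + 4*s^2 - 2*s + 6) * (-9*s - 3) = -18*s^5 - 78*s^4 - 60*s^3 + 6*s^2 - 48*s - 18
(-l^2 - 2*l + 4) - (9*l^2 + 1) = -10*l^2 - 2*l + 3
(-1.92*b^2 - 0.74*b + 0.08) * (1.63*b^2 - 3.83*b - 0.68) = -3.1296*b^4 + 6.1474*b^3 + 4.2702*b^2 + 0.1968*b - 0.0544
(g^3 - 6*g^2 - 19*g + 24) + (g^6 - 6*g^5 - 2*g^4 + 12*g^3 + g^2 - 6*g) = g^6 - 6*g^5 - 2*g^4 + 13*g^3 - 5*g^2 - 25*g + 24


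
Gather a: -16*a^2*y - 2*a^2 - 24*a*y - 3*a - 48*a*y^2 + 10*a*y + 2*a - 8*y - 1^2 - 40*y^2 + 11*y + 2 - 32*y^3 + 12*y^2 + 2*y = a^2*(-16*y - 2) + a*(-48*y^2 - 14*y - 1) - 32*y^3 - 28*y^2 + 5*y + 1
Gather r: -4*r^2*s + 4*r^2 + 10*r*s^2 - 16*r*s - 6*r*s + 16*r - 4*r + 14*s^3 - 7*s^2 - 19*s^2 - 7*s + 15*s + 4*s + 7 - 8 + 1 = r^2*(4 - 4*s) + r*(10*s^2 - 22*s + 12) + 14*s^3 - 26*s^2 + 12*s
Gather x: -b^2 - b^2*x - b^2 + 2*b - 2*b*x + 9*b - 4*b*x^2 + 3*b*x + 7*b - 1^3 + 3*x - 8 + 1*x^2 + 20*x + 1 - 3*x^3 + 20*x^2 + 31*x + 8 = -2*b^2 + 18*b - 3*x^3 + x^2*(21 - 4*b) + x*(-b^2 + b + 54)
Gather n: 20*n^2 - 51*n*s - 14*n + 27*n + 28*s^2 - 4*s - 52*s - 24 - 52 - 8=20*n^2 + n*(13 - 51*s) + 28*s^2 - 56*s - 84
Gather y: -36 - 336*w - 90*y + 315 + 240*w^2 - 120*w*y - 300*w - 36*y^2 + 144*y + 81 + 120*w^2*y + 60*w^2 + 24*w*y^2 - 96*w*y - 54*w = 300*w^2 - 690*w + y^2*(24*w - 36) + y*(120*w^2 - 216*w + 54) + 360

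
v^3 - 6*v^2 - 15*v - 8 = (v - 8)*(v + 1)^2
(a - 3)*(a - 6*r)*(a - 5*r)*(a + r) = a^4 - 10*a^3*r - 3*a^3 + 19*a^2*r^2 + 30*a^2*r + 30*a*r^3 - 57*a*r^2 - 90*r^3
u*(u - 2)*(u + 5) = u^3 + 3*u^2 - 10*u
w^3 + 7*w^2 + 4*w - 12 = (w - 1)*(w + 2)*(w + 6)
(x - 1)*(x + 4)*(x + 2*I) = x^3 + 3*x^2 + 2*I*x^2 - 4*x + 6*I*x - 8*I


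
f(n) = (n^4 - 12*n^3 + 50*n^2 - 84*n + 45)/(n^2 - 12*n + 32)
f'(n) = (12 - 2*n)*(n^4 - 12*n^3 + 50*n^2 - 84*n + 45)/(n^2 - 12*n + 32)^2 + (4*n^3 - 36*n^2 + 100*n - 84)/(n^2 - 12*n + 32) = 2*(n^5 - 24*n^4 + 208*n^3 - 834*n^2 + 1555*n - 1074)/(n^4 - 24*n^3 + 208*n^2 - 768*n + 1024)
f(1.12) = -0.08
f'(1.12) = -0.62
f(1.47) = -0.24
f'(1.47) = -0.26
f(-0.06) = 1.53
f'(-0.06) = -2.19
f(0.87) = 0.11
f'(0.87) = -0.92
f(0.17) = 1.07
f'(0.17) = -1.85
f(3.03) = -0.00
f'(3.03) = -0.05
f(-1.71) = 7.28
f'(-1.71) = -4.84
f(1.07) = -0.05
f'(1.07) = -0.68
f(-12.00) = 155.39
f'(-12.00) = -24.33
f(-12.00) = 155.39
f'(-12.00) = -24.33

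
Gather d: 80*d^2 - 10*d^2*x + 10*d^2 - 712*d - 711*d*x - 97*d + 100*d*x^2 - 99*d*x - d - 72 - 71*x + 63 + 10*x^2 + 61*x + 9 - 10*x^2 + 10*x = d^2*(90 - 10*x) + d*(100*x^2 - 810*x - 810)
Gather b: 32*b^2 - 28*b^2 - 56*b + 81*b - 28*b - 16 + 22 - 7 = 4*b^2 - 3*b - 1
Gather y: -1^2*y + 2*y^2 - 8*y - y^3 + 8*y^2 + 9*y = -y^3 + 10*y^2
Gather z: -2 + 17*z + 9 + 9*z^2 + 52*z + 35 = 9*z^2 + 69*z + 42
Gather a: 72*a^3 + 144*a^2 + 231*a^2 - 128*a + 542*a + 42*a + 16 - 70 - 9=72*a^3 + 375*a^2 + 456*a - 63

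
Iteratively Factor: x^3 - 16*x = (x + 4)*(x^2 - 4*x) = x*(x + 4)*(x - 4)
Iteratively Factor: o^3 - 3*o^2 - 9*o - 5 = (o - 5)*(o^2 + 2*o + 1) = (o - 5)*(o + 1)*(o + 1)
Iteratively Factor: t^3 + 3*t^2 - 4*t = (t + 4)*(t^2 - t) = t*(t + 4)*(t - 1)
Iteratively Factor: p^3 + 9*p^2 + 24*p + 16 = (p + 1)*(p^2 + 8*p + 16) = (p + 1)*(p + 4)*(p + 4)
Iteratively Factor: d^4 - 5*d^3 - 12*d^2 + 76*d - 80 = (d + 4)*(d^3 - 9*d^2 + 24*d - 20) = (d - 2)*(d + 4)*(d^2 - 7*d + 10) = (d - 2)^2*(d + 4)*(d - 5)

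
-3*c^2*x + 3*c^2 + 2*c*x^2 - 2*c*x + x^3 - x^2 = (-c + x)*(3*c + x)*(x - 1)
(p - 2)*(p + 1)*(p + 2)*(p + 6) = p^4 + 7*p^3 + 2*p^2 - 28*p - 24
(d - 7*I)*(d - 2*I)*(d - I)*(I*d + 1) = I*d^4 + 11*d^3 - 33*I*d^2 - 37*d + 14*I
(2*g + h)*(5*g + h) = 10*g^2 + 7*g*h + h^2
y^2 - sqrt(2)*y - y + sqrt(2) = (y - 1)*(y - sqrt(2))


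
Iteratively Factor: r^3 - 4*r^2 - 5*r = (r)*(r^2 - 4*r - 5) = r*(r - 5)*(r + 1)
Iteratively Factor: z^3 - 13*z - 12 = (z - 4)*(z^2 + 4*z + 3) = (z - 4)*(z + 1)*(z + 3)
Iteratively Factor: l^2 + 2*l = (l + 2)*(l)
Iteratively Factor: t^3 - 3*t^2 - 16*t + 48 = (t - 3)*(t^2 - 16) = (t - 4)*(t - 3)*(t + 4)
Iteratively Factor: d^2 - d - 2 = (d + 1)*(d - 2)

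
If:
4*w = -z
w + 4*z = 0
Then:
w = 0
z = 0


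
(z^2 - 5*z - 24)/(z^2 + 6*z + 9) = (z - 8)/(z + 3)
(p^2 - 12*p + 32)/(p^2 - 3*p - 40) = (p - 4)/(p + 5)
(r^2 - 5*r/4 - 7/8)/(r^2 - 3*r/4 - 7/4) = (r + 1/2)/(r + 1)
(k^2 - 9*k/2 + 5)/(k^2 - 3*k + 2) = (k - 5/2)/(k - 1)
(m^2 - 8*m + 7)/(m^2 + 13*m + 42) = (m^2 - 8*m + 7)/(m^2 + 13*m + 42)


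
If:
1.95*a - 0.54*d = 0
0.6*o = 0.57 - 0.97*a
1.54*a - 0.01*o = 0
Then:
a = 0.01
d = 0.02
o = 0.94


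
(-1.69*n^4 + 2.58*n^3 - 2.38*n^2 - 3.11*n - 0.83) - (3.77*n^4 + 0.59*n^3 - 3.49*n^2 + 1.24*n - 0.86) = -5.46*n^4 + 1.99*n^3 + 1.11*n^2 - 4.35*n + 0.03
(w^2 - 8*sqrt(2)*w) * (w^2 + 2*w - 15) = w^4 - 8*sqrt(2)*w^3 + 2*w^3 - 16*sqrt(2)*w^2 - 15*w^2 + 120*sqrt(2)*w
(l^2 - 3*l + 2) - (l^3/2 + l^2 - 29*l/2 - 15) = -l^3/2 + 23*l/2 + 17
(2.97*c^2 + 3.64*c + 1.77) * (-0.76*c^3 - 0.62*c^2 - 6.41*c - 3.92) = -2.2572*c^5 - 4.6078*c^4 - 22.6397*c^3 - 36.0722*c^2 - 25.6145*c - 6.9384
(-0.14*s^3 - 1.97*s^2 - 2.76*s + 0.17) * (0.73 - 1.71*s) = 0.2394*s^4 + 3.2665*s^3 + 3.2815*s^2 - 2.3055*s + 0.1241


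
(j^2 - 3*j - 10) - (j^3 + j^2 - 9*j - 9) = -j^3 + 6*j - 1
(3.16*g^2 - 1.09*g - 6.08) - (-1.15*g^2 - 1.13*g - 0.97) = 4.31*g^2 + 0.0399999999999998*g - 5.11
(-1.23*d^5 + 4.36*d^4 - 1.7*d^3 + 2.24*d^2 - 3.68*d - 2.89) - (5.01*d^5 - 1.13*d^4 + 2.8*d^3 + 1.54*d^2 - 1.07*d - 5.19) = -6.24*d^5 + 5.49*d^4 - 4.5*d^3 + 0.7*d^2 - 2.61*d + 2.3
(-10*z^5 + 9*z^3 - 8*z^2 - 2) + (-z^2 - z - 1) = -10*z^5 + 9*z^3 - 9*z^2 - z - 3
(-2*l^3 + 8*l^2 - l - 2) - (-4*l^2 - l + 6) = -2*l^3 + 12*l^2 - 8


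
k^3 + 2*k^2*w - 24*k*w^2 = k*(k - 4*w)*(k + 6*w)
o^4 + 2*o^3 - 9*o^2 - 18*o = o*(o - 3)*(o + 2)*(o + 3)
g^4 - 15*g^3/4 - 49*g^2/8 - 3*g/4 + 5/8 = (g - 5)*(g - 1/4)*(g + 1/2)*(g + 1)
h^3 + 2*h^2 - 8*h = h*(h - 2)*(h + 4)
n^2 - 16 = (n - 4)*(n + 4)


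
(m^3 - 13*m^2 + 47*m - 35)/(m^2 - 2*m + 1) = (m^2 - 12*m + 35)/(m - 1)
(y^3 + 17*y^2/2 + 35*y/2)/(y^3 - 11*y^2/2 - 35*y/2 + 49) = y*(y + 5)/(y^2 - 9*y + 14)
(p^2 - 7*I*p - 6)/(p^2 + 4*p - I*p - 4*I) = (p - 6*I)/(p + 4)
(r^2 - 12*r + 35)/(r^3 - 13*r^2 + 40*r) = (r - 7)/(r*(r - 8))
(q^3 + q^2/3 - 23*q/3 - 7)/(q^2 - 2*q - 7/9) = 3*(-3*q^3 - q^2 + 23*q + 21)/(-9*q^2 + 18*q + 7)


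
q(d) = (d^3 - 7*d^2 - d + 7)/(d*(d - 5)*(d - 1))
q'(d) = (3*d^2 - 14*d - 1)/(d*(d - 5)*(d - 1)) - (d^3 - 7*d^2 - d + 7)/(d*(d - 5)*(d - 1)^2) - (d^3 - 7*d^2 - d + 7)/(d*(d - 5)^2*(d - 1)) - (d^3 - 7*d^2 - d + 7)/(d^2*(d - 5)*(d - 1))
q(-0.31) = -3.06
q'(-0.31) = -14.48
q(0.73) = 3.48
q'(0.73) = -2.50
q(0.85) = 3.23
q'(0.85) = -1.80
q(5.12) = -18.73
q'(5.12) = 166.61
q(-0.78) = -0.38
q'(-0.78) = -2.23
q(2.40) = 2.51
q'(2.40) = 0.11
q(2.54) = 2.53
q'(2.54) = 0.18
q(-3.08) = 0.84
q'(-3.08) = -0.11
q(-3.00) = 0.83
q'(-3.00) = -0.12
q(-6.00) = 0.98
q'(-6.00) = -0.02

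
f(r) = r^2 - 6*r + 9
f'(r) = 2*r - 6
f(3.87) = 0.76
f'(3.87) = 1.74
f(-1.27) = 18.23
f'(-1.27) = -8.54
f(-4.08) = 50.13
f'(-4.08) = -14.16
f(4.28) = 1.64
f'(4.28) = 2.56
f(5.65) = 7.02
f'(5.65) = 5.30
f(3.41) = 0.17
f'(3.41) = 0.82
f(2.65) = 0.12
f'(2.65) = -0.70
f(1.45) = 2.40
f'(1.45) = -3.10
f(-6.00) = 81.00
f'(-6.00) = -18.00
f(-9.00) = 144.00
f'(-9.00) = -24.00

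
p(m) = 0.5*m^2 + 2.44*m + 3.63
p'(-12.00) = -9.56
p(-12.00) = 46.35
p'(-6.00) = -3.56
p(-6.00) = 6.99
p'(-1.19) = 1.25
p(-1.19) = 1.43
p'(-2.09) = 0.35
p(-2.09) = 0.71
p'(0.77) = 3.21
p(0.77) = 5.81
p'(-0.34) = 2.10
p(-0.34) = 2.86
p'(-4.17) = -1.73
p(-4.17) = 2.15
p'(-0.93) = 1.51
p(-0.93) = 1.79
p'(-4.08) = -1.64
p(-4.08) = 2.00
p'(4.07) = 6.51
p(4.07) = 21.84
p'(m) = 1.0*m + 2.44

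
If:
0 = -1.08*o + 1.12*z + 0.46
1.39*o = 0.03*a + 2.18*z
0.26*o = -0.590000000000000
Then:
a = 83.71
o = -2.27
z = -2.60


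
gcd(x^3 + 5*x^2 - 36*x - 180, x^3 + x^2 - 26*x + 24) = x + 6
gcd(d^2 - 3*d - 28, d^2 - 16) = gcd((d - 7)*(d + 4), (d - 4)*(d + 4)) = d + 4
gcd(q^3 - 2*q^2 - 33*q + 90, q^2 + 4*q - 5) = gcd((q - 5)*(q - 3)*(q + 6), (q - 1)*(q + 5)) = 1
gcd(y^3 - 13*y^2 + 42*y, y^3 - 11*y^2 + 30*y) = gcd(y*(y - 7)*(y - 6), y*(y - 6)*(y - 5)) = y^2 - 6*y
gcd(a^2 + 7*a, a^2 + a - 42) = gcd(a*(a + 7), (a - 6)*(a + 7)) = a + 7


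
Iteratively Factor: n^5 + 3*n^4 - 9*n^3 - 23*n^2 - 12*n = (n)*(n^4 + 3*n^3 - 9*n^2 - 23*n - 12) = n*(n + 1)*(n^3 + 2*n^2 - 11*n - 12) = n*(n + 1)^2*(n^2 + n - 12) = n*(n - 3)*(n + 1)^2*(n + 4)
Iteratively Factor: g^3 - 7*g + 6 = (g - 1)*(g^2 + g - 6) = (g - 2)*(g - 1)*(g + 3)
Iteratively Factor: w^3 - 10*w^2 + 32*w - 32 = (w - 4)*(w^2 - 6*w + 8) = (w - 4)^2*(w - 2)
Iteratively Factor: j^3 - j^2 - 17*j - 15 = (j - 5)*(j^2 + 4*j + 3) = (j - 5)*(j + 3)*(j + 1)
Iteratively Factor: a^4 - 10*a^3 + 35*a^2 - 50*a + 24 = (a - 3)*(a^3 - 7*a^2 + 14*a - 8) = (a - 3)*(a - 2)*(a^2 - 5*a + 4) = (a - 3)*(a - 2)*(a - 1)*(a - 4)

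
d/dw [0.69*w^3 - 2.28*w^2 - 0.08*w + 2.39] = 2.07*w^2 - 4.56*w - 0.08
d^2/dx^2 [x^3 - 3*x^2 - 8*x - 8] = 6*x - 6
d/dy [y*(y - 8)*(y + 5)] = 3*y^2 - 6*y - 40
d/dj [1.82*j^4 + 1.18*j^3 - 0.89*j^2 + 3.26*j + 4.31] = 7.28*j^3 + 3.54*j^2 - 1.78*j + 3.26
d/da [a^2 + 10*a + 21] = 2*a + 10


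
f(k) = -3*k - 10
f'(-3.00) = -3.00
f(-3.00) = -1.00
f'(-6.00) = -3.00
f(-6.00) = 8.00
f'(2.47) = -3.00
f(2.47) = -17.41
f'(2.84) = -3.00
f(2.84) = -18.52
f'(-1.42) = -3.00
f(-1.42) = -5.74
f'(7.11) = -3.00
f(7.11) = -31.33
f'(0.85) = -3.00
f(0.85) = -12.55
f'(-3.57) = -3.00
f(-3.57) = 0.71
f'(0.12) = -3.00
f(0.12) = -10.36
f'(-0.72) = -3.00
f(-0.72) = -7.84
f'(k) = -3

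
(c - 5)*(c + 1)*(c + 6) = c^3 + 2*c^2 - 29*c - 30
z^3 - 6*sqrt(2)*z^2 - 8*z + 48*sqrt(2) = (z - 6*sqrt(2))*(z - 2*sqrt(2))*(z + 2*sqrt(2))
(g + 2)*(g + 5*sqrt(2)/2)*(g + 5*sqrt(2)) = g^3 + 2*g^2 + 15*sqrt(2)*g^2/2 + 15*sqrt(2)*g + 25*g + 50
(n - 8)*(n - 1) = n^2 - 9*n + 8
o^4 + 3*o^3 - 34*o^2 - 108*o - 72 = (o - 6)*(o + 1)*(o + 2)*(o + 6)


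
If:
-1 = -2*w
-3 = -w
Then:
No Solution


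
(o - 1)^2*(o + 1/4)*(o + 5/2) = o^4 + 3*o^3/4 - 31*o^2/8 + 3*o/2 + 5/8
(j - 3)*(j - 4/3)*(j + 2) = j^3 - 7*j^2/3 - 14*j/3 + 8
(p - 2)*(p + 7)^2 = p^3 + 12*p^2 + 21*p - 98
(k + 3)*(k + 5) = k^2 + 8*k + 15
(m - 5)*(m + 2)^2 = m^3 - m^2 - 16*m - 20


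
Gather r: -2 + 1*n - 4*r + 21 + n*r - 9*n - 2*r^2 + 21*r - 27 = -8*n - 2*r^2 + r*(n + 17) - 8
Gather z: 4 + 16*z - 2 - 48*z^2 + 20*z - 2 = -48*z^2 + 36*z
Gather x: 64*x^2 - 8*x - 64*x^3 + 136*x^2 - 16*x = -64*x^3 + 200*x^2 - 24*x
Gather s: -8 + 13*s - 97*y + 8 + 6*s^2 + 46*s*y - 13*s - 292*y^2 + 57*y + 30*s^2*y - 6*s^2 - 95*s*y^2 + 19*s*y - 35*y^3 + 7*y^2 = 30*s^2*y + s*(-95*y^2 + 65*y) - 35*y^3 - 285*y^2 - 40*y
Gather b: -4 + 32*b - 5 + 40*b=72*b - 9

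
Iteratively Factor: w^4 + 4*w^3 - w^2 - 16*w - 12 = (w + 2)*(w^3 + 2*w^2 - 5*w - 6) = (w - 2)*(w + 2)*(w^2 + 4*w + 3) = (w - 2)*(w + 2)*(w + 3)*(w + 1)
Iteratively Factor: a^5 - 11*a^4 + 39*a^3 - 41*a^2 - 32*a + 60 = (a + 1)*(a^4 - 12*a^3 + 51*a^2 - 92*a + 60) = (a - 5)*(a + 1)*(a^3 - 7*a^2 + 16*a - 12) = (a - 5)*(a - 2)*(a + 1)*(a^2 - 5*a + 6) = (a - 5)*(a - 3)*(a - 2)*(a + 1)*(a - 2)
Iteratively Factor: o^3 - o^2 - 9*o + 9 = (o + 3)*(o^2 - 4*o + 3) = (o - 1)*(o + 3)*(o - 3)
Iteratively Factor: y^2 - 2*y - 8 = (y - 4)*(y + 2)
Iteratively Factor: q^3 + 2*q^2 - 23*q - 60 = (q + 4)*(q^2 - 2*q - 15) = (q - 5)*(q + 4)*(q + 3)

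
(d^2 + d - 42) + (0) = d^2 + d - 42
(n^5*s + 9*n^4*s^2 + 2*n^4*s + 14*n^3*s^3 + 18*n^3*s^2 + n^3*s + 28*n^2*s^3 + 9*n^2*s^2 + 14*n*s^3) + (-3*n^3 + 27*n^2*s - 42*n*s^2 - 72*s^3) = n^5*s + 9*n^4*s^2 + 2*n^4*s + 14*n^3*s^3 + 18*n^3*s^2 + n^3*s - 3*n^3 + 28*n^2*s^3 + 9*n^2*s^2 + 27*n^2*s + 14*n*s^3 - 42*n*s^2 - 72*s^3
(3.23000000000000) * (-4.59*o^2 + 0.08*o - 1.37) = -14.8257*o^2 + 0.2584*o - 4.4251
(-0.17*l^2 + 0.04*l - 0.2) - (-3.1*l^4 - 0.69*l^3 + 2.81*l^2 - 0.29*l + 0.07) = 3.1*l^4 + 0.69*l^3 - 2.98*l^2 + 0.33*l - 0.27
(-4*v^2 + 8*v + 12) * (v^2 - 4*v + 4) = -4*v^4 + 24*v^3 - 36*v^2 - 16*v + 48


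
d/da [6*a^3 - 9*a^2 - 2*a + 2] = 18*a^2 - 18*a - 2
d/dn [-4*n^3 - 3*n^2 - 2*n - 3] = -12*n^2 - 6*n - 2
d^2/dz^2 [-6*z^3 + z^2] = 2 - 36*z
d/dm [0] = 0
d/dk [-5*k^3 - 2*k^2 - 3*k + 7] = -15*k^2 - 4*k - 3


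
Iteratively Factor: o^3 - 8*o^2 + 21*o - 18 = (o - 3)*(o^2 - 5*o + 6) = (o - 3)^2*(o - 2)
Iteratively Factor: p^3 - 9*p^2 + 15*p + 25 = (p - 5)*(p^2 - 4*p - 5) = (p - 5)^2*(p + 1)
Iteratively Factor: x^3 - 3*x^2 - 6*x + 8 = (x + 2)*(x^2 - 5*x + 4) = (x - 4)*(x + 2)*(x - 1)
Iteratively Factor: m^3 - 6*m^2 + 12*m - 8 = (m - 2)*(m^2 - 4*m + 4) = (m - 2)^2*(m - 2)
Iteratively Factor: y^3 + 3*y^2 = (y)*(y^2 + 3*y) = y^2*(y + 3)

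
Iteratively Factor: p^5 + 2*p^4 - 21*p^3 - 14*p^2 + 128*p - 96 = (p + 4)*(p^4 - 2*p^3 - 13*p^2 + 38*p - 24) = (p - 3)*(p + 4)*(p^3 + p^2 - 10*p + 8) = (p - 3)*(p - 2)*(p + 4)*(p^2 + 3*p - 4) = (p - 3)*(p - 2)*(p - 1)*(p + 4)*(p + 4)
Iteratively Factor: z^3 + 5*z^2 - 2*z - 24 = (z - 2)*(z^2 + 7*z + 12) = (z - 2)*(z + 3)*(z + 4)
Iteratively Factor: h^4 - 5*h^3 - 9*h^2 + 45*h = (h + 3)*(h^3 - 8*h^2 + 15*h) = (h - 5)*(h + 3)*(h^2 - 3*h) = h*(h - 5)*(h + 3)*(h - 3)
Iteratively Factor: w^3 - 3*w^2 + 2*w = (w - 1)*(w^2 - 2*w) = w*(w - 1)*(w - 2)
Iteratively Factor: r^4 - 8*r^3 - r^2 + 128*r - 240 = (r - 4)*(r^3 - 4*r^2 - 17*r + 60) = (r - 4)*(r - 3)*(r^2 - r - 20) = (r - 5)*(r - 4)*(r - 3)*(r + 4)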